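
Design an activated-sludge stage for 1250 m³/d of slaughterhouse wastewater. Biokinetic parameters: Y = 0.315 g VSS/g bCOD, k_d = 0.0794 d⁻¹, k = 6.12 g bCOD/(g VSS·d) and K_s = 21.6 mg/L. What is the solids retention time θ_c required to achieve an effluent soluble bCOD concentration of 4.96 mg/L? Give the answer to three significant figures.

At the target effluent, Y k S/(K_s+S) = 0.315×6.12×4.96/26.56 = 0.3600 d⁻¹.
1/θ_c = 0.3600 − 0.0794 = 0.2806 d⁻¹, so θ_c = 3.564 d.

θ_c ≈ 3.56 d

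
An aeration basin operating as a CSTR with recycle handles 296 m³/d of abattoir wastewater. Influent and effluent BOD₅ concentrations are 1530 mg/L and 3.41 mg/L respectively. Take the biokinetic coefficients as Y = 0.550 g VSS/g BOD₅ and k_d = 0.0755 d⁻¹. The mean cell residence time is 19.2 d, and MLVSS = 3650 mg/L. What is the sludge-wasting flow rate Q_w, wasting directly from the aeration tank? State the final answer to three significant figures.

Steady-state biomass mass balance: V·X·(1 + k_d·θ_c) = Y·Q·(S₀ − S)·θ_c, so V = 0.550 × 296 × (1530 − 3.41) × 19.2 / [3650 × (1 + 0.0755 × 19.2)] = 4.77×10^6 / 8941 = 533.7 m³.
Wasting from the aeration tank: Q_w = V / θ_c = 533.7 / 19.2 = 27.80 m³/d.

Q_w ≈ 27.8 m³/d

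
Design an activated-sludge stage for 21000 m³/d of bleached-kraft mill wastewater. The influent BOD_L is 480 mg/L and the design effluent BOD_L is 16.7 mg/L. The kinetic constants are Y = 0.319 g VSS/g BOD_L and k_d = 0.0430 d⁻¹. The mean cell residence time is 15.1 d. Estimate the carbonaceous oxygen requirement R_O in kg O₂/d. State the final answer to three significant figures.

R_O ≈ 7060 kg O₂/d

The observed yield is Y_obs = Y/(1 + k_d·θ_c) = 0.319 / (1 + 0.0430 × 15.1) = 0.319 / 1.649 = 0.1934 g VSS per g BOD_L removed.
Mass of BOD_L removed per day: Q(S₀ − S) = 21000 × 463.3 g/m³ = 9729 kg/d.
Net sludge production P_X = 0.1934 × 9729 = 1882 kg VSS/d.
R_O = Q·ΔS − 1.42 P_X = 9729 − 2672 = 7057 kg O₂/d.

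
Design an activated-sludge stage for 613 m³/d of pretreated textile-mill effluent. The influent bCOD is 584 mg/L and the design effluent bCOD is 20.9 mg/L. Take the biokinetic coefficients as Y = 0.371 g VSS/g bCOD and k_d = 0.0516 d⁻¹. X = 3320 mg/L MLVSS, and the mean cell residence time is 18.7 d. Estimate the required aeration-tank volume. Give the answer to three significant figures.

V ≈ 367 m³

Steady-state biomass mass balance: V·X·(1 + k_d·θ_c) = Y·Q·(S₀ − S)·θ_c, so V = 0.371 × 613 × (584 − 20.9) × 18.7 / [3320 × (1 + 0.0516 × 18.7)] = 2.39×10^6 / 6524 = 367.1 m³.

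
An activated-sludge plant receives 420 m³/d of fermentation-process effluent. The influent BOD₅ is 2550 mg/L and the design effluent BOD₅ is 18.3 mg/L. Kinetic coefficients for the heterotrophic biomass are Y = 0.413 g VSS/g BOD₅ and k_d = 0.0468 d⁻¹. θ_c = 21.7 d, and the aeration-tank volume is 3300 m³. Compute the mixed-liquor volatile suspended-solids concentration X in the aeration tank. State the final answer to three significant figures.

X ≈ 1430 mg/L

From V·X·(1 + k_d·θ_c) = Y·Q·(S₀ − S)·θ_c: X = 0.413 × 420 × (2550 − 18.3) × 21.7 / [3300 × (1 + 0.0468 × 21.7)] = 1433 mg/L.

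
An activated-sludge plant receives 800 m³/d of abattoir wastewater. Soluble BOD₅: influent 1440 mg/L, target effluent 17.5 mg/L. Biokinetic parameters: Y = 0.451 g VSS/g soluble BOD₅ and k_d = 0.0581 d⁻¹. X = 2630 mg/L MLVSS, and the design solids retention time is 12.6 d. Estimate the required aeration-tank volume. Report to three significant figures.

Rearranging the biomass balance for a CMAS with decay, V = Y·Q·ΔS·θ_c / [X·(1+k_d θ_c)] = 0.451 × 800 × (1440 − 17.5) × 12.6 / [2630 × (1 + 0.0581 × 12.6)] = 6.47×10^6 / 4555 = 1420 m³.

V ≈ 1420 m³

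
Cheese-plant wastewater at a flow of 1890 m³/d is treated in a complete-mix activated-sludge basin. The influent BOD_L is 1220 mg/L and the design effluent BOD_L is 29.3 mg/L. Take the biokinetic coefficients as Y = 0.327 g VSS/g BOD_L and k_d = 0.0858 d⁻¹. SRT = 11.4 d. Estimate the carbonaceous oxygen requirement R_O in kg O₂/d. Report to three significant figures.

Correct the yield for decay: Y_obs = Y/(1 + k_d θ_c) = 0.327 / (1 + 0.0858 × 11.4) = 0.327 / 1.978 = 0.1653.
Q·(S₀ − S) = 1890 × (1220 − 29.3) × 10⁻³ = 2250 kg/d removed.
Biomass synthesised: P_X = Y_obs × 2250 = 372.0 kg VSS/d.
R_O = Q·ΔS − 1.42 P_X = 2250 − 528.3 = 1722 kg O₂/d.

R_O ≈ 1720 kg O₂/d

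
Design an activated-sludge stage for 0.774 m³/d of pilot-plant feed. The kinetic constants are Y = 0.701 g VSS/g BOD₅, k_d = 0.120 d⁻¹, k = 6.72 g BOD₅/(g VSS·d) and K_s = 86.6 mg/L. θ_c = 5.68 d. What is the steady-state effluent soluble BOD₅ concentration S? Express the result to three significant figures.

For a completely mixed reactor with recycle the Lawrence–McCarty relation gives S = K_s·(1 + k_d·θ_c) / [θ_c·(Y·k − k_d) − 1] = 86.6 × (1 + 0.120 × 5.68) / [5.68 × (0.701 × 6.72 − 0.120) − 1] = 145.6 / 25.08 = 5.808 mg/L.

S ≈ 5.81 mg/L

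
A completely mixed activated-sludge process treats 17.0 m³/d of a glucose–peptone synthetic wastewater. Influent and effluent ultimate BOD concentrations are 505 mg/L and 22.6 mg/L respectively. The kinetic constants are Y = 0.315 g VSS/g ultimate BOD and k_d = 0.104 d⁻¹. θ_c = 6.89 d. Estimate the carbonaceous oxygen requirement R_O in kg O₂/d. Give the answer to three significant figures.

R_O ≈ 6.06 kg O₂/d

Observed yield with endogenous decay: Y_obs = Y / (1 + k_d·θ_c) = 0.315 / (1 + 0.104 × 6.89) = 0.315 / 1.717 = 0.1835 g VSS/g ultimate BOD.
Mass of ultimate BOD removed per day: Q(S₀ − S) = 17.0 × 482.4 g/m³ = 8.201 kg/d.
P_X = Y_obs·Q·(S₀ − S) = 0.1835 × 8.201 = 1.505 kg VSS/d.
R_O = Q·(S₀ − S) − 1.42·P_X = 8.201 − 1.42 × 1.505 = 6.064 kg O₂/d.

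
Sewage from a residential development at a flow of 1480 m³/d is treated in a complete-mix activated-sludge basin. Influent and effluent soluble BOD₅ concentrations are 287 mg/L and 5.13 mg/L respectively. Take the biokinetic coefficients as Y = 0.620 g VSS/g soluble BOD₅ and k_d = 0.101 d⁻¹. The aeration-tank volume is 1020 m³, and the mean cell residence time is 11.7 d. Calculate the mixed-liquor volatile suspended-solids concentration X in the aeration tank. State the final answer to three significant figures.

Solving the biomass balance for X: X = Y Q (S₀−S) θ_c / [V (1+k_d θ_c)] = 0.620 × 1480 × (287 − 5.13) × 11.7 / [1020 × (1 + 0.101 × 11.7)] = 1360 mg/L.

X ≈ 1360 mg/L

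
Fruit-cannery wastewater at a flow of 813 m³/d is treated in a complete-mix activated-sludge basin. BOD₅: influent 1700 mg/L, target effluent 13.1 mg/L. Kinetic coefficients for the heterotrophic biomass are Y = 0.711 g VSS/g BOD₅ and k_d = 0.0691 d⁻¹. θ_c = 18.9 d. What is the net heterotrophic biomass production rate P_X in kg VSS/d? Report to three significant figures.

P_X ≈ 423 kg VSS/d

Observed yield with endogenous decay: Y_obs = Y / (1 + k_d·θ_c) = 0.711 / (1 + 0.0691 × 18.9) = 0.711 / 2.306 = 0.3083 g VSS/g BOD₅.
Substrate removed = Q·(S₀ − S) = 813 m³/d × (1700 − 13.1) g/m³ = 1.37×10^6 g/d = 1371 kg/d.
Net biomass production P_X = Y_obs × Q·(S₀ − S) = 0.3083 × 1371 = 422.9 kg VSS/d.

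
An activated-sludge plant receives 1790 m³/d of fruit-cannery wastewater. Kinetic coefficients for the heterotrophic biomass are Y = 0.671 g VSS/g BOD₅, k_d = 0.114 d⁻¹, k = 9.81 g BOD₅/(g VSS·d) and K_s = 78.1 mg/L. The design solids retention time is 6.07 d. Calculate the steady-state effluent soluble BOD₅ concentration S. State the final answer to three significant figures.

Effluent substrate depends only on kinetics and SRT: S = K_s(1 + k_d θ_c) / [θ_c(Yk − k_d) − 1] = 78.1 × (1 + 0.114 × 6.07) / [6.07 × (0.671 × 9.81 − 0.114) − 1] = 132.1 / 38.26 = 3.453 mg/L.

S ≈ 3.45 mg/L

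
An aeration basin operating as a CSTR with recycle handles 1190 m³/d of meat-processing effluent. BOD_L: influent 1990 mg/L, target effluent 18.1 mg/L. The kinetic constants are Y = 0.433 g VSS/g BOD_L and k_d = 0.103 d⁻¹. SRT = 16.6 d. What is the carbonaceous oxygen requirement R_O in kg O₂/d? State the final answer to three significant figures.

Y_obs = Y / (1 + k_d θ_c) = 0.433 / (1 + 0.103 × 16.6) = 0.433 / 2.710 = 0.1598.
ΔS = 1990 − 18.1 = 1972 mg/L, so the substrate removal rate is 1190 × 1972/1000 = 2347 kg BOD_L/d.
Net sludge production P_X = 0.1598 × 2347 = 375.0 kg VSS/d.
R_O = Q·ΔS − 1.42 P_X = 2347 − 532.4 = 1814 kg O₂/d.

R_O ≈ 1810 kg O₂/d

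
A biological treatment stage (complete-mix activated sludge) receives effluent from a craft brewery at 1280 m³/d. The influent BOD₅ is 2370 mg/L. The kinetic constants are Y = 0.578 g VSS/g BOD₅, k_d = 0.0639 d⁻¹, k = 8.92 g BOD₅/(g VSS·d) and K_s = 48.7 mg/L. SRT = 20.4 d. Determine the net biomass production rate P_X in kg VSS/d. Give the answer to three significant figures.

Effluent substrate depends only on kinetics and SRT: S = K_s(1 + k_d θ_c) / [θ_c(Yk − k_d) − 1] = 48.7 × (1 + 0.0639 × 20.4) / [20.4 × (0.578 × 8.92 − 0.0639) − 1] = 112.2 / 102.9 = 1.090 mg/L.
Observed yield with endogenous decay: Y_obs = Y / (1 + k_d·θ_c) = 0.578 / (1 + 0.0639 × 20.4) = 0.578 / 2.304 = 0.2509 g VSS/g BOD₅.
Substrate removed = Q·(S₀ − S) = 1280 m³/d × (2370 − 1.09) g/m³ = 3.03×10^6 g/d = 3032 kg/d.
Net biomass production P_X = Y_obs × Q·(S₀ − S) = 0.2509 × 3032 = 760.8 kg VSS/d.

P_X ≈ 761 kg VSS/d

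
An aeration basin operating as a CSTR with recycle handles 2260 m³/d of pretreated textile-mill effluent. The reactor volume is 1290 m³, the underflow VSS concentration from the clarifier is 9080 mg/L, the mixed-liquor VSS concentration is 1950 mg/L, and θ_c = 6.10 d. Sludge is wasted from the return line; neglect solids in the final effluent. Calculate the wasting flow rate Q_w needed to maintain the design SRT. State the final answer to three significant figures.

Wasting from the return line (neglecting effluent solids): Q_w = V·X / (θ_c·X_r) = 1290 × 1950 / (6.10 × 9080) = 45.42 m³/d.

Q_w ≈ 45.4 m³/d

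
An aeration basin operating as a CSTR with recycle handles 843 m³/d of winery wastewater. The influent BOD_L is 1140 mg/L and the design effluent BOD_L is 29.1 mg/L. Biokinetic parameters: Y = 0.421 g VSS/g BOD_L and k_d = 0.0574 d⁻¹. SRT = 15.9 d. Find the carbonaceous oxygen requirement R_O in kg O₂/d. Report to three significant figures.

Observed yield with endogenous decay: Y_obs = Y / (1 + k_d·θ_c) = 0.421 / (1 + 0.0574 × 15.9) = 0.421 / 1.913 = 0.2201 g VSS/g BOD_L.
Substrate removed = Q·(S₀ − S) = 843 m³/d × (1140 − 29.1) g/m³ = 9.36×10^5 g/d = 936.5 kg/d.
Biomass synthesised: P_X = Y_obs × 936.5 = 206.1 kg VSS/d.
Carbonaceous O₂ demand = substrate oxidised − cell-mass equivalent = 936.5 − 1.42 × 206.1 = 643.8 kg O₂/d.

R_O ≈ 644 kg O₂/d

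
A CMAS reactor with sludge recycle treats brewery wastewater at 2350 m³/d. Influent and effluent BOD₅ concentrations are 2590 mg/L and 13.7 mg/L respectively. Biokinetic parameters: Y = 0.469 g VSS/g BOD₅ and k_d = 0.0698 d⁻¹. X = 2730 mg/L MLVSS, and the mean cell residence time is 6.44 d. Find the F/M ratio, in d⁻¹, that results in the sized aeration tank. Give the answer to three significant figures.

Rearranging the biomass balance for a CMAS with decay, V = Y·Q·ΔS·θ_c / [X·(1+k_d θ_c)] = 0.469 × 2350 × (2590 − 13.7) × 6.44 / [2730 × (1 + 0.0698 × 6.44)] = 1.83×10^7 / 3957 = 4621 m³.
F/M = applied load / biomass = Q·S₀/(V·X) = 2350 × 2590 / (4621 × 2730) = 0.4825 d⁻¹.

F/M ≈ 0.482 d⁻¹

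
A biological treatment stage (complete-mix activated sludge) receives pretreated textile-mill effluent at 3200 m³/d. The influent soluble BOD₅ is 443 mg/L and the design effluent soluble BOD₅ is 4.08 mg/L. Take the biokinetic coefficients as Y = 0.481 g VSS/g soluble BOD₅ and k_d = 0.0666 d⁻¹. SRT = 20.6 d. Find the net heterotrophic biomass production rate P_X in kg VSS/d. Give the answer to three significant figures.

The observed yield is Y_obs = Y/(1 + k_d·θ_c) = 0.481 / (1 + 0.0666 × 20.6) = 0.481 / 2.372 = 0.2028 g VSS per g soluble BOD₅ removed.
Substrate removed = Q·(S₀ − S) = 3200 m³/d × (443 − 4.08) g/m³ = 1.4×10^6 g/d = 1405 kg/d.
Net biomass production P_X = Y_obs × Q·(S₀ − S) = 0.2028 × 1405 = 284.8 kg VSS/d.

P_X ≈ 285 kg VSS/d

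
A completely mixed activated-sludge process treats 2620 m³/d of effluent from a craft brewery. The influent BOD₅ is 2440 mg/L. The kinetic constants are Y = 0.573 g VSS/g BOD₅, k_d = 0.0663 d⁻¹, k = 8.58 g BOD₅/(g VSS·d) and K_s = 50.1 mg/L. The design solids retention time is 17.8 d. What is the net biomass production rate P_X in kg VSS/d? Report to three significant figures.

P_X ≈ 1680 kg VSS/d

For a completely mixed reactor with recycle the Lawrence–McCarty relation gives S = K_s·(1 + k_d·θ_c) / [θ_c·(Y·k − k_d) − 1] = 50.1 × (1 + 0.0663 × 17.8) / [17.8 × (0.573 × 8.58 − 0.0663) − 1] = 109.2 / 85.33 = 1.280 mg/L.
Y_obs = Y / (1 + k_d θ_c) = 0.573 / (1 + 0.0663 × 17.8) = 0.573 / 2.180 = 0.2628.
ΔS = 2440 − 1.28 = 2439 mg/L, so the substrate removal rate is 2620 × 2439/1000 = 6389 kg BOD₅/d.
Net biomass production P_X = Y_obs × Q·(S₀ − S) = 0.2628 × 6389 = 1679 kg VSS/d.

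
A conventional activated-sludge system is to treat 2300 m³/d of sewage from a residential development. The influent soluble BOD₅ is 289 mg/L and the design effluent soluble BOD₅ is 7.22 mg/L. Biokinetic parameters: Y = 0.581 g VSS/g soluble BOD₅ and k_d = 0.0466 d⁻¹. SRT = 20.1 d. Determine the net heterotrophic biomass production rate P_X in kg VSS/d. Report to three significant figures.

P_X ≈ 194 kg VSS/d

Y_obs = Y / (1 + k_d θ_c) = 0.581 / (1 + 0.0466 × 20.1) = 0.581 / 1.937 = 0.3000.
Substrate removed = Q·(S₀ − S) = 2300 m³/d × (289 − 7.22) g/m³ = 6.48×10^5 g/d = 648.1 kg/d.
Net biomass production P_X = Y_obs × Q·(S₀ − S) = 0.3000 × 648.1 = 194.4 kg VSS/d.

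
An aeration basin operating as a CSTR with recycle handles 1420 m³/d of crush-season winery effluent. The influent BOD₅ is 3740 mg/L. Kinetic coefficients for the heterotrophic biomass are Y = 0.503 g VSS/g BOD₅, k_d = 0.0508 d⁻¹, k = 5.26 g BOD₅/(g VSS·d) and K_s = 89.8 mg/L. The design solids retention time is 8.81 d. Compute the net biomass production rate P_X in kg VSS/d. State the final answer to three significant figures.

P_X ≈ 1840 kg VSS/d

Effluent substrate depends only on kinetics and SRT: S = K_s(1 + k_d θ_c) / [θ_c(Yk − k_d) − 1] = 89.8 × (1 + 0.0508 × 8.81) / [8.81 × (0.503 × 5.26 − 0.0508) − 1] = 130.0 / 21.86 = 5.946 mg/L.
The observed yield is Y_obs = Y/(1 + k_d·θ_c) = 0.503 / (1 + 0.0508 × 8.81) = 0.503 / 1.448 = 0.3475 g VSS per g BOD₅ removed.
Q·(S₀ − S) = 1420 × (3740 − 5.95) × 10⁻³ = 5302 kg/d removed.
P_X = Y_obs · Q(S₀ − S) = 0.3475 × 5302 = 1842 kg VSS/d.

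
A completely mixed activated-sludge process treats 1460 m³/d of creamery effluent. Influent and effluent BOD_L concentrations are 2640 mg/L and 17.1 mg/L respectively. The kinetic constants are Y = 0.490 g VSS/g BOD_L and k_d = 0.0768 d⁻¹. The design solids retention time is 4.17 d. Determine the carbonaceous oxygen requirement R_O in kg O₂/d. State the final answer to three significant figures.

R_O ≈ 1810 kg O₂/d

Y_obs = Y / (1 + k_d θ_c) = 0.490 / (1 + 0.0768 × 4.17) = 0.490 / 1.320 = 0.3711.
Mass of BOD_L removed per day: Q(S₀ − S) = 1460 × 2623 g/m³ = 3829 kg/d.
Biomass synthesised: P_X = Y_obs × 3829 = 1421 kg VSS/d.
R_O = Q·(S₀ − S) − 1.42·P_X = 3829 − 1.42 × 1421 = 1811 kg O₂/d.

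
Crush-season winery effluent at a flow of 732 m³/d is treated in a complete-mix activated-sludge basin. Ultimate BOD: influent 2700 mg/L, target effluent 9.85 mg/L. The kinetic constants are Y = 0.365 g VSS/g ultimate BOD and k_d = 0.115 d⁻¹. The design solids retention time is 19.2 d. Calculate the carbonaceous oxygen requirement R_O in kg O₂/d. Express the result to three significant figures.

R_O ≈ 1650 kg O₂/d

Correct the yield for decay: Y_obs = Y/(1 + k_d θ_c) = 0.365 / (1 + 0.115 × 19.2) = 0.365 / 3.208 = 0.1138.
Mass of ultimate BOD removed per day: Q(S₀ − S) = 732 × 2690 g/m³ = 1969 kg/d.
P_X = Y_obs·Q·(S₀ − S) = 0.1138 × 1969 = 224.1 kg VSS/d.
R_O = Q·(S₀ − S) − 1.42·P_X = 1969 − 1.42 × 224.1 = 1651 kg O₂/d.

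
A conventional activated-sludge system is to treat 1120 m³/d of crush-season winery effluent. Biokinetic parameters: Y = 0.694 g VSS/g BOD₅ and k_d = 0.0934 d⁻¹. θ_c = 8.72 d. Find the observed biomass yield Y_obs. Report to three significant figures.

Y_obs ≈ 0.382 g VSS/g BOD₅

Correct the yield for decay: Y_obs = Y/(1 + k_d θ_c) = 0.694 / (1 + 0.0934 × 8.72) = 0.694 / 1.814 = 0.3825.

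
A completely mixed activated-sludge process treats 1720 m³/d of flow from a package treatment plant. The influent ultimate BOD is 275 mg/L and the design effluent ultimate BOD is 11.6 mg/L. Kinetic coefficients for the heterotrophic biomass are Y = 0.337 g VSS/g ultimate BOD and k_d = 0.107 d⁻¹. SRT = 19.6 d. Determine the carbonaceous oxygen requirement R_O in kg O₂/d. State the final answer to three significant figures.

Correct the yield for decay: Y_obs = Y/(1 + k_d θ_c) = 0.337 / (1 + 0.107 × 19.6) = 0.337 / 3.097 = 0.1088.
Substrate removed = Q·(S₀ − S) = 1720 m³/d × (275 − 11.6) g/m³ = 4.53×10^5 g/d = 453.0 kg/d.
Net sludge production P_X = 0.1088 × 453.0 = 49.30 kg VSS/d.
R_O = Q·(S₀ − S) − 1.42·P_X = 453.0 − 1.42 × 49.30 = 383.0 kg O₂/d.

R_O ≈ 383 kg O₂/d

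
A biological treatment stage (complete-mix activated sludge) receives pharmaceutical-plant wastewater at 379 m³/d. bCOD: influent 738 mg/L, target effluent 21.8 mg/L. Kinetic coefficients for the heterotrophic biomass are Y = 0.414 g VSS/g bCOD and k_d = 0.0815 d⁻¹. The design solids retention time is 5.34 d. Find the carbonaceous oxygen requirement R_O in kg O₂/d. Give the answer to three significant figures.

R_O ≈ 160 kg O₂/d

Y_obs = Y / (1 + k_d θ_c) = 0.414 / (1 + 0.0815 × 5.34) = 0.414 / 1.435 = 0.2885.
ΔS = 738 − 21.8 = 716.2 mg/L, so the substrate removal rate is 379 × 716.2/1000 = 271.4 kg bCOD/d.
P_X = Y_obs·Q·(S₀ − S) = 0.2885 × 271.4 = 78.30 kg VSS/d.
R_O = Q·(S₀ − S) − 1.42·P_X = 271.4 − 1.42 × 78.30 = 160.3 kg O₂/d.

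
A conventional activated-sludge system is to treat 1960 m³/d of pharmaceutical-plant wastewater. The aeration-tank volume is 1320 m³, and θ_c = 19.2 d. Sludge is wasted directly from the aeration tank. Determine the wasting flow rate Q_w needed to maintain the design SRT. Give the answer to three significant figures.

Wasting from the aeration tank: Q_w = V / θ_c = 1320 / 19.2 = 68.75 m³/d.

Q_w ≈ 68.8 m³/d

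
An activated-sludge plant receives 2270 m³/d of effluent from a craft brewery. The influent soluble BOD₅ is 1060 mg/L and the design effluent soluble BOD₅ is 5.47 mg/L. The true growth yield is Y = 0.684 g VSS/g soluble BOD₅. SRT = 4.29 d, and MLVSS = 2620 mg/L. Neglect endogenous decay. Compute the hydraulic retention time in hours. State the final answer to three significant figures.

τ ≈ 28.3 h

V·X = Y·Q·ΔS·θ_c gives V = 0.684 × 2270 × (1060 − 5.47) × 4.29 / 2620 = 2681 m³.
Hydraulic retention time τ = V/Q = 2681 / 2270 = 1.181 d = 28.35 h.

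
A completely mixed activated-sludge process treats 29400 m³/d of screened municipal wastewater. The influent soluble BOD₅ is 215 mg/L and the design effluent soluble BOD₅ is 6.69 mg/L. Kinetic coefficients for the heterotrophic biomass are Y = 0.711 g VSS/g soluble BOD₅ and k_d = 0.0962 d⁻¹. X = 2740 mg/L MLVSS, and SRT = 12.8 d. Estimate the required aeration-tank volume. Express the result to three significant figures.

From the SRT design equation V = Y Q (S₀−S) θ_c / [X (1 + k_d θ_c)] = 0.711 × 29400 × (215 − 6.69) × 12.8 / [2740 × (1 + 0.0962 × 12.8)] = 5.57×10^7 / 6114 = 9116 m³.

V ≈ 9120 m³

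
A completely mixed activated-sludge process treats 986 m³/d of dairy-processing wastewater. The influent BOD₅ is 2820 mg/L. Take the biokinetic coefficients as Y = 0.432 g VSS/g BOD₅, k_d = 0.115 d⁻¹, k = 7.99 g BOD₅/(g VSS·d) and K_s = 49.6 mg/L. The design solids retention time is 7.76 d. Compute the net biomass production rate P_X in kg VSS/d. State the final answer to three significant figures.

P_X ≈ 634 kg VSS/d

From the Monod/SRT balance for a CMAS, S = K_s·(1+k_d θ_c)/[θ_c·(Y k − k_d) − 1] = 49.6 × (1 + 0.115 × 7.76) / [7.76 × (0.432 × 7.99 − 0.115) − 1] = 93.86 / 24.89 = 3.771 mg/L.
Y_obs = Y / (1 + k_d θ_c) = 0.432 / (1 + 0.115 × 7.76) = 0.432 / 1.892 = 0.2283.
Mass of BOD₅ removed per day: Q(S₀ − S) = 986 × 2816 g/m³ = 2777 kg/d.
Biomass produced: P_X = Y_obs·Q·ΔS = 0.2283 × 2777 ≈ 633.9 kg VSS/d.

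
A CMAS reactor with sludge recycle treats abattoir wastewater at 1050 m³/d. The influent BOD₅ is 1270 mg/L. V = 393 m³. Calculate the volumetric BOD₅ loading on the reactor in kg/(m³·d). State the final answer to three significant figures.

Applied BOD₅ load per unit volume = Q·S₀/V = (1050 × 1270/1000)/393.0 = 3.393 kg BOD₅·m⁻³·d⁻¹.

L_v ≈ 3.39 kg BOD₅/(m³·d)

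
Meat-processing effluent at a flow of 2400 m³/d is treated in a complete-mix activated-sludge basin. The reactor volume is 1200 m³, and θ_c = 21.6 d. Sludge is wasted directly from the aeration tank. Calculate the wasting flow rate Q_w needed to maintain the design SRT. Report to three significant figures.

Q_w ≈ 55.6 m³/d

For wasting at MLVSS concentration, Q_w = V/θ_c = 1200/21.6 = 55.56 m³/d.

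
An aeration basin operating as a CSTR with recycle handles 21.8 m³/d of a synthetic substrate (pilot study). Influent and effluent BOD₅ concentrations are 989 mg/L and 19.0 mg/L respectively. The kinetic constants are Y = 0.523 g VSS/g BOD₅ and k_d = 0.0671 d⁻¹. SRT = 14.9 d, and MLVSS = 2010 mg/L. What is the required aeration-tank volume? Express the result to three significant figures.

Rearranging the biomass balance for a CMAS with decay, V = Y·Q·ΔS·θ_c / [X·(1+k_d θ_c)] = 0.523 × 21.8 × (989 − 19.0) × 14.9 / [2010 × (1 + 0.0671 × 14.9)] = 1.65×10^5 / 4020 = 41.00 m³.

V ≈ 41.0 m³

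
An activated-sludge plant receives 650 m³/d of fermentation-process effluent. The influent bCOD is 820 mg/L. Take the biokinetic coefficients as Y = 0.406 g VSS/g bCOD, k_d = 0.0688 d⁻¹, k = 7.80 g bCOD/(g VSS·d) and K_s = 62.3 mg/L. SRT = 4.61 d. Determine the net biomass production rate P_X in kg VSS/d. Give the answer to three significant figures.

P_X ≈ 163 kg VSS/d

Effluent substrate depends only on kinetics and SRT: S = K_s(1 + k_d θ_c) / [θ_c(Yk − k_d) − 1] = 62.3 × (1 + 0.0688 × 4.61) / [4.61 × (0.406 × 7.80 − 0.0688) − 1] = 82.06 / 13.28 = 6.178 mg/L.
The observed yield is Y_obs = Y/(1 + k_d·θ_c) = 0.406 / (1 + 0.0688 × 4.61) = 0.406 / 1.317 = 0.3082 g VSS per g bCOD removed.
Substrate removed = Q·(S₀ − S) = 650 m³/d × (820 − 6.18) g/m³ = 5.29×10^5 g/d = 529.0 kg/d.
Net biomass production P_X = Y_obs × Q·(S₀ − S) = 0.3082 × 529.0 = 163.1 kg VSS/d.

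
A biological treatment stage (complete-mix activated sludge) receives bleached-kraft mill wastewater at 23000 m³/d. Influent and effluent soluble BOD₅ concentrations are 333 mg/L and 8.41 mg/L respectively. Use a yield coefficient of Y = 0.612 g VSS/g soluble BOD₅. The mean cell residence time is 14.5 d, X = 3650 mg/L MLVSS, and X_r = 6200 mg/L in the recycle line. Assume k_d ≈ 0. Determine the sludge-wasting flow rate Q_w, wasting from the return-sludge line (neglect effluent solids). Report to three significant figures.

Q_w ≈ 737 m³/d

Biomass mass balance (decay neglected): V·X = Y·Q·(S₀ − S)·θ_c, so V = 0.612 × 23000 × (333 − 8.41) × 14.5 / 3650 = 18151 m³.
Wasting from the return line (neglecting effluent solids): Q_w = V·X / (θ_c·X_r) = 18151 × 3650 / (14.5 × 6200) = 736.9 m³/d.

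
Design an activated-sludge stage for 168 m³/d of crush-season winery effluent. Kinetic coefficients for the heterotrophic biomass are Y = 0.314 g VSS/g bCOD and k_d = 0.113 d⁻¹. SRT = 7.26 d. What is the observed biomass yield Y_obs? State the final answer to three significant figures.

Y_obs ≈ 0.172 g VSS/g bCOD

Correct the yield for decay: Y_obs = Y/(1 + k_d θ_c) = 0.314 / (1 + 0.113 × 7.26) = 0.314 / 1.820 = 0.1725.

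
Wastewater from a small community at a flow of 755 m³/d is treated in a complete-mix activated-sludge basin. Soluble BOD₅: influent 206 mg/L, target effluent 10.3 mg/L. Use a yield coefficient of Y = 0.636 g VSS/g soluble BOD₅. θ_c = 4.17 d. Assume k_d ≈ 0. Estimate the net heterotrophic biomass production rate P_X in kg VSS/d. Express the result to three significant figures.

P_X ≈ 94.0 kg VSS/d

Since k_d ≈ 0, Y_obs = Y = 0.636 g VSS/g soluble BOD₅.
Q·(S₀ − S) = 755 × (206 − 10.3) × 10⁻³ = 147.8 kg/d removed.
So the net sludge growth is P_X = 0.6360 × 147.8 = 93.97 kg VSS/d.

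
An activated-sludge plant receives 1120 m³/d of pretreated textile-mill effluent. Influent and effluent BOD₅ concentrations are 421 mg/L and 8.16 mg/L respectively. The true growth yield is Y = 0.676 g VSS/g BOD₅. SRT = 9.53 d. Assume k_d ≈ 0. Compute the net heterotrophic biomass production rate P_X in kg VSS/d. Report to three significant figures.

P_X ≈ 313 kg VSS/d

No decay correction is needed, so Y_obs = Y = 0.676.
ΔS = 421 − 8.16 = 412.8 mg/L, so the substrate removal rate is 1120 × 412.8/1000 = 462.4 kg BOD₅/d.
Biomass produced: P_X = Y_obs·Q·ΔS = 0.6760 × 462.4 ≈ 312.6 kg VSS/d.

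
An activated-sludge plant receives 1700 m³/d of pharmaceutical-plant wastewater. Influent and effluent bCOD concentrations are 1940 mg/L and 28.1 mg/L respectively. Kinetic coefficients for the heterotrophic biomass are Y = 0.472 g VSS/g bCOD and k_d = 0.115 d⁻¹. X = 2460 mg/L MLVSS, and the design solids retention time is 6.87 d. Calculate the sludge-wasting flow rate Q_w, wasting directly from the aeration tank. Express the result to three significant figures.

From the SRT design equation V = Y Q (S₀−S) θ_c / [X (1 + k_d θ_c)] = 0.472 × 1700 × (1940 − 28.1) × 6.87 / [2460 × (1 + 0.115 × 6.87)] = 1.05×10^7 / 4404 = 2393 m³.
For wasting at MLVSS concentration, Q_w = V/θ_c = 2393/6.87 = 348.4 m³/d.

Q_w ≈ 348 m³/d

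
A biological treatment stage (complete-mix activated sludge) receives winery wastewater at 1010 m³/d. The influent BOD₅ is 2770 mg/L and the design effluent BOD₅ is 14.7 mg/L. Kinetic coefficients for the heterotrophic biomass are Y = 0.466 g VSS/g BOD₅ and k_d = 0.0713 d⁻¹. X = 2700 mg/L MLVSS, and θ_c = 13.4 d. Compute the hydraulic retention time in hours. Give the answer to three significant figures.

From the SRT design equation V = Y Q (S₀−S) θ_c / [X (1 + k_d θ_c)] = 0.466 × 1010 × (2770 − 14.7) × 13.4 / [2700 × (1 + 0.0713 × 13.4)] = 1.74×10^7 / 5280 = 3291 m³.
HRT = V/Q = 3291 m³ / 1010 m³·d⁻¹ = 3.259 d × 24 = 78.21 h.

τ ≈ 78.2 h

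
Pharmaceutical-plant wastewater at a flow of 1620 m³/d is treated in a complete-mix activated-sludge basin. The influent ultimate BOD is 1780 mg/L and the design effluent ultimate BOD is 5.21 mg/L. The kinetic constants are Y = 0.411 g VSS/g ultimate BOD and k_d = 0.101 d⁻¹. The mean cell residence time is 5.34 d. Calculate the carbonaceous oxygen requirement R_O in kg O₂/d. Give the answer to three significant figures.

Correct the yield for decay: Y_obs = Y/(1 + k_d θ_c) = 0.411 / (1 + 0.101 × 5.34) = 0.411 / 1.539 = 0.2670.
ΔS = 1780 − 5.21 = 1775 mg/L, so the substrate removal rate is 1620 × 1775/1000 = 2875 kg ultimate BOD/d.
Biomass synthesised: P_X = Y_obs × 2875 = 767.7 kg VSS/d.
R_O = Q·(S₀ − S) − 1.42·P_X = 2875 − 1.42 × 767.7 = 1785 kg O₂/d.

R_O ≈ 1790 kg O₂/d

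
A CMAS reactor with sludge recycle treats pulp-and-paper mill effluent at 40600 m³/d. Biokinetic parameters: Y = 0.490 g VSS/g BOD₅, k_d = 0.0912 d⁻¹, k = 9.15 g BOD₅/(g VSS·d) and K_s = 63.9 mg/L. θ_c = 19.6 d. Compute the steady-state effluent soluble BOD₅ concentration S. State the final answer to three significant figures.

Effluent substrate depends only on kinetics and SRT: S = K_s(1 + k_d θ_c) / [θ_c(Yk − k_d) − 1] = 63.9 × (1 + 0.0912 × 19.6) / [19.6 × (0.490 × 9.15 − 0.0912) − 1] = 178.1 / 85.09 = 2.093 mg/L.

S ≈ 2.09 mg/L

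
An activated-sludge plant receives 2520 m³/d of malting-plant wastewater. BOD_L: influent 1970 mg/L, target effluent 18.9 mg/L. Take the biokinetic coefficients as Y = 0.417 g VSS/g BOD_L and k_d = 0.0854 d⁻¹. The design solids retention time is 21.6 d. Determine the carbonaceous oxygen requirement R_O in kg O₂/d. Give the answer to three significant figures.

R_O ≈ 3890 kg O₂/d

Observed yield with endogenous decay: Y_obs = Y / (1 + k_d·θ_c) = 0.417 / (1 + 0.0854 × 21.6) = 0.417 / 2.845 = 0.1466 g VSS/g BOD_L.
ΔS = 1970 − 18.9 = 1951 mg/L, so the substrate removal rate is 2520 × 1951/1000 = 4917 kg BOD_L/d.
Net sludge production P_X = 0.1466 × 4917 = 720.8 kg VSS/d.
R_O = Q·ΔS − 1.42 P_X = 4917 − 1023 = 3893 kg O₂/d.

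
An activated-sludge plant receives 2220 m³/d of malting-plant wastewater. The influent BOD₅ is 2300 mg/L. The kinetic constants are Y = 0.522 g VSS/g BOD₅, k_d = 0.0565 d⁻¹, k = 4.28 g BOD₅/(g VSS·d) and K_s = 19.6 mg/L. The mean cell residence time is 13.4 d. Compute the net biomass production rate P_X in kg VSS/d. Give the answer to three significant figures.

From the Monod/SRT balance for a CMAS, S = K_s·(1+k_d θ_c)/[θ_c·(Y k − k_d) − 1] = 19.6 × (1 + 0.0565 × 13.4) / [13.4 × (0.522 × 4.28 − 0.0565) − 1] = 34.44 / 28.18 = 1.222 mg/L.
The observed yield is Y_obs = Y/(1 + k_d·θ_c) = 0.522 / (1 + 0.0565 × 13.4) = 0.522 / 1.757 = 0.2971 g VSS per g BOD₅ removed.
Substrate removed = Q·(S₀ − S) = 2220 m³/d × (2300 − 1.22) g/m³ = 5.1×10^6 g/d = 5103 kg/d.
Net biomass production P_X = Y_obs × Q·(S₀ − S) = 0.2971 × 5103 = 1516 kg VSS/d.

P_X ≈ 1520 kg VSS/d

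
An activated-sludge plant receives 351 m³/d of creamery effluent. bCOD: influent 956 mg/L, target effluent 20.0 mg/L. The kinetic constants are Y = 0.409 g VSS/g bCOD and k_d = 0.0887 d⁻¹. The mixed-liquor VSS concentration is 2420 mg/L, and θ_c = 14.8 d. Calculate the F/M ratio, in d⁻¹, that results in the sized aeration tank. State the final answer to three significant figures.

Rearranging the biomass balance for a CMAS with decay, V = Y·Q·ΔS·θ_c / [X·(1+k_d θ_c)] = 0.409 × 351 × (956 − 20.0) × 14.8 / [2420 × (1 + 0.0887 × 14.8)] = 1.99×10^6 / 5597 = 355.3 m³.
Food-to-microorganism ratio F/M = Q S₀ / (V X) = 351 × 956 / (355.3 × 2420) = 0.3902 d⁻¹.

F/M ≈ 0.390 d⁻¹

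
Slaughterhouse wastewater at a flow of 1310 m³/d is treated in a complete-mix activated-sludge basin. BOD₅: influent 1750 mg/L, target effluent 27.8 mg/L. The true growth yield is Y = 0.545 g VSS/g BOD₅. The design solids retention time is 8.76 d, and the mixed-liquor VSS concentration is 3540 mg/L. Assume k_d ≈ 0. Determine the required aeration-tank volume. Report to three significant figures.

V ≈ 3040 m³

Biomass mass balance (decay neglected): V·X = Y·Q·(S₀ − S)·θ_c, so V = 0.545 × 1310 × (1750 − 27.8) × 8.76 / 3540 = 3043 m³.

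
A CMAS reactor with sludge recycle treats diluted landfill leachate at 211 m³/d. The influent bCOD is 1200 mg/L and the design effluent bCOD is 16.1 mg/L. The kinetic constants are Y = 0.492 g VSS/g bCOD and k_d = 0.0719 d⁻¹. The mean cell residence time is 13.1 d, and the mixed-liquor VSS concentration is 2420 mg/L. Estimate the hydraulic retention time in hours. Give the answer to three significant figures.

Rearranging the biomass balance for a CMAS with decay, V = Y·Q·ΔS·θ_c / [X·(1+k_d θ_c)] = 0.492 × 211 × (1200 − 16.1) × 13.1 / [2420 × (1 + 0.0719 × 13.1)] = 1.61×10^6 / 4699 = 342.6 m³.
Hydraulic retention time τ = V/Q = 342.6 / 211 = 1.624 d = 38.97 h.

τ ≈ 39.0 h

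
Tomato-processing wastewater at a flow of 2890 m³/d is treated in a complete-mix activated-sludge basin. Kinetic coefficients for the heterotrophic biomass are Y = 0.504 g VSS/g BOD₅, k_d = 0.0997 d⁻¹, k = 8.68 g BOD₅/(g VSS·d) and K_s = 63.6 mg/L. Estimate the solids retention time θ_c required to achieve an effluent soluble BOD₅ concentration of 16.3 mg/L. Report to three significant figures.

θ_c ≈ 1.26 d

From 1/θ_c = Y·k·S/(K_s + S) − k_d: Y·k·S/(K_s+S) = 0.504 × 8.68 × 16.3 / (63.6 + 16.3) = 0.8925 d⁻¹.
θ_c = 1/(μ − k_d) = 1/(0.8925 − 0.0997) = 1/0.7928 = 1.261 d.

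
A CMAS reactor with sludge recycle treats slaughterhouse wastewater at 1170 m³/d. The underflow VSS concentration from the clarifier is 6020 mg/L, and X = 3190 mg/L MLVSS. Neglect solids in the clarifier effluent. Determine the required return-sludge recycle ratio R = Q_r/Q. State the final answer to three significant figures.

R = Q_r/Q = X/(X_r − X) = 3190 / (6020 − 3190) = 1.127.

R ≈ 1.13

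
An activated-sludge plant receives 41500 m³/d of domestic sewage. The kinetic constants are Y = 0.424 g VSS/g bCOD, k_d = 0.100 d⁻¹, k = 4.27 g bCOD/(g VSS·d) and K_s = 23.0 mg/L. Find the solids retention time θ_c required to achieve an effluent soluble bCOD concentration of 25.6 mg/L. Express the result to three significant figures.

θ_c ≈ 1.17 d

From 1/θ_c = Y·k·S/(K_s + S) − k_d: Y·k·S/(K_s+S) = 0.424 × 4.27 × 25.6 / (23.0 + 25.6) = 0.9537 d⁻¹.
Then 1/θ_c = μ − k_d = 0.9537 − 0.100 = 0.8537 d⁻¹, giving θ_c = 1.171 d.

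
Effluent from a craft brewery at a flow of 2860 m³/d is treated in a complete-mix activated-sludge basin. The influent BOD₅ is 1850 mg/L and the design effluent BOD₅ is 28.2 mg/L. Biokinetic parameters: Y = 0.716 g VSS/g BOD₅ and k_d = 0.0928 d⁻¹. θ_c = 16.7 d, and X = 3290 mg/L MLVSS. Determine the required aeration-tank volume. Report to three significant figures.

From the SRT design equation V = Y Q (S₀−S) θ_c / [X (1 + k_d θ_c)] = 0.716 × 2860 × (1850 − 28.2) × 16.7 / [3290 × (1 + 0.0928 × 16.7)] = 6.23×10^7 / 8389 = 7427 m³.

V ≈ 7430 m³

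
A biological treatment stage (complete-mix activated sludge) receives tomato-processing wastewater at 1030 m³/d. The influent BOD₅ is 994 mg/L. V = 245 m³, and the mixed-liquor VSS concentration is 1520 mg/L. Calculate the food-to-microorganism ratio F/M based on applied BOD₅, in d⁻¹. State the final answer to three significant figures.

Food-to-microorganism ratio F/M = Q S₀ / (V X) = 1030 × 994 / (245.0 × 1520) = 2.749 d⁻¹.

F/M ≈ 2.75 d⁻¹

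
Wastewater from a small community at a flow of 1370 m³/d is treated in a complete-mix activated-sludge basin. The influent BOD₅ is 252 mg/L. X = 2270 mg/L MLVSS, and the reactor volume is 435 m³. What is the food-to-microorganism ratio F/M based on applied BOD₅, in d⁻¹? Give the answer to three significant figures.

F/M ≈ 0.350 d⁻¹

Food-to-microorganism ratio F/M = Q S₀ / (V X) = 1370 × 252 / (435.0 × 2270) = 0.3496 d⁻¹.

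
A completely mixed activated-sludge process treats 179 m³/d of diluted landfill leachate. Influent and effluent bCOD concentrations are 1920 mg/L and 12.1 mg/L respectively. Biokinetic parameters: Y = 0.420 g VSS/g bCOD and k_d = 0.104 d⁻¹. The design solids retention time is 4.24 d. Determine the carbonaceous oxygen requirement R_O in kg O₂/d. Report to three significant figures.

Observed yield with endogenous decay: Y_obs = Y / (1 + k_d·θ_c) = 0.420 / (1 + 0.104 × 4.24) = 0.420 / 1.441 = 0.2915 g VSS/g bCOD.
Mass of bCOD removed per day: Q(S₀ − S) = 179 × 1908 g/m³ = 341.5 kg/d.
P_X = Y_obs·Q·(S₀ − S) = 0.2915 × 341.5 = 99.54 kg VSS/d.
R_O = Q·ΔS − 1.42 P_X = 341.5 − 141.3 = 200.2 kg O₂/d.

R_O ≈ 200 kg O₂/d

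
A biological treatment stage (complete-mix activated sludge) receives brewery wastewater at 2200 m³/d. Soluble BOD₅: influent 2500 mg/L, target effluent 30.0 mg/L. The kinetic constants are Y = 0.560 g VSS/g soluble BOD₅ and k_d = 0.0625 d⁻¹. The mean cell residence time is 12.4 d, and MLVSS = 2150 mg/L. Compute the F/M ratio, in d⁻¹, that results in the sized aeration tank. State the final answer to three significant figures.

F/M ≈ 0.259 d⁻¹

Steady-state biomass mass balance: V·X·(1 + k_d·θ_c) = Y·Q·(S₀ − S)·θ_c, so V = 0.560 × 2200 × (2500 − 30.0) × 12.4 / [2150 × (1 + 0.0625 × 12.4)] = 3.77×10^7 / 3816 = 9888 m³.
Food-to-microorganism ratio F/M = Q S₀ / (V X) = 2200 × 2500 / (9888 × 2150) = 0.2587 d⁻¹.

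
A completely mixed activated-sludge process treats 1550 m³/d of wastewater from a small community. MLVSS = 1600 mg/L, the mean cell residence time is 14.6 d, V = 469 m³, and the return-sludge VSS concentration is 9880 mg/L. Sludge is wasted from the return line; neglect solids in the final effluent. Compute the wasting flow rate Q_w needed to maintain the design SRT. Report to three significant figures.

Q_w = (V·X)/(θ_c X_r) = 469.0 × 1600 / (14.6 × 9880) = 5.202 m³/d.

Q_w ≈ 5.20 m³/d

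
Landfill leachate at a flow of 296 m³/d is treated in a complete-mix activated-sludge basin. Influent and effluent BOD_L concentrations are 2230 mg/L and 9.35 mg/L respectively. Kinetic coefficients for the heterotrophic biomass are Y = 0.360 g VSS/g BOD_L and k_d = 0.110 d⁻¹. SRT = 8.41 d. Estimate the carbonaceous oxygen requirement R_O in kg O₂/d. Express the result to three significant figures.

R_O ≈ 483 kg O₂/d

The observed yield is Y_obs = Y/(1 + k_d·θ_c) = 0.360 / (1 + 0.110 × 8.41) = 0.360 / 1.925 = 0.1870 g VSS per g BOD_L removed.
Substrate removed = Q·(S₀ − S) = 296 m³/d × (2230 − 9.35) g/m³ = 6.57×10^5 g/d = 657.3 kg/d.
Biomass synthesised: P_X = Y_obs × 657.3 = 122.9 kg VSS/d.
R_O = Q·(S₀ − S) − 1.42·P_X = 657.3 − 1.42 × 122.9 = 482.8 kg O₂/d.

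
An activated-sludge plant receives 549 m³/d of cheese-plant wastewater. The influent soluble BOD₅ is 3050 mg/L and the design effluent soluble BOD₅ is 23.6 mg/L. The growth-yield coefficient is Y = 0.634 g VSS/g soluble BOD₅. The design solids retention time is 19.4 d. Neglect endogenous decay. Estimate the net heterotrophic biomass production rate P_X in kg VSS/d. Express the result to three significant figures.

P_X ≈ 1050 kg VSS/d

No decay correction is needed, so Y_obs = Y = 0.634.
ΔS = 3050 − 23.6 = 3026 mg/L, so the substrate removal rate is 549 × 3026/1000 = 1661 kg soluble BOD₅/d.
So the net sludge growth is P_X = 0.6340 × 1661 = 1053 kg VSS/d.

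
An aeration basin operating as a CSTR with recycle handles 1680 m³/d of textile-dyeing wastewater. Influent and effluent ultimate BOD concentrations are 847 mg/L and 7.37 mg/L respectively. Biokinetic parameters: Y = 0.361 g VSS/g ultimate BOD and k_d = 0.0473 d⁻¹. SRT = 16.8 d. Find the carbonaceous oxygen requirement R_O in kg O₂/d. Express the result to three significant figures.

Correct the yield for decay: Y_obs = Y/(1 + k_d θ_c) = 0.361 / (1 + 0.0473 × 16.8) = 0.361 / 1.795 = 0.2012.
Mass of ultimate BOD removed per day: Q(S₀ − S) = 1680 × 839.6 g/m³ = 1411 kg/d.
Biomass synthesised: P_X = Y_obs × 1411 = 283.7 kg VSS/d.
R_O = Q·ΔS − 1.42 P_X = 1411 − 402.9 = 1008 kg O₂/d.

R_O ≈ 1010 kg O₂/d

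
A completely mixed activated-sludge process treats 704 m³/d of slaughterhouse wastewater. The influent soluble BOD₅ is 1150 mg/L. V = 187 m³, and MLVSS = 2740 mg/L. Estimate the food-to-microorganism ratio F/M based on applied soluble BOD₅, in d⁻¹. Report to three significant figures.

F/M ≈ 1.58 d⁻¹

F/M = Q·S₀ / (V·X) = 704 × 1150 / (187.0 × 2740) = 1.580 g soluble BOD₅·(g VSS·d)⁻¹.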